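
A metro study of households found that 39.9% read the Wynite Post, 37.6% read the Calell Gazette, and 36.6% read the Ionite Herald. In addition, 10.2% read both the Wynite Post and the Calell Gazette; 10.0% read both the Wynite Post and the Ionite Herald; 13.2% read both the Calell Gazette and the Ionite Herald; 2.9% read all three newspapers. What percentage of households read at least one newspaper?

83.6%

P(union) = 39.9 + 37.6 + 36.6 − 10.2 − 10.0 − 13.2 + 2.9 = 83.6%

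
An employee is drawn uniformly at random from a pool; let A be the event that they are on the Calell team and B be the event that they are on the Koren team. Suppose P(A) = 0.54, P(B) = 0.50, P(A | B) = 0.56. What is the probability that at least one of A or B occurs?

0.76

P(A ∩ B) = P(B)·P(A|B) = 0.50 × 0.56 = 0.28
By inclusion-exclusion,
P(A ∪ B) = 0.54 + 0.50 − 0.28 = 0.76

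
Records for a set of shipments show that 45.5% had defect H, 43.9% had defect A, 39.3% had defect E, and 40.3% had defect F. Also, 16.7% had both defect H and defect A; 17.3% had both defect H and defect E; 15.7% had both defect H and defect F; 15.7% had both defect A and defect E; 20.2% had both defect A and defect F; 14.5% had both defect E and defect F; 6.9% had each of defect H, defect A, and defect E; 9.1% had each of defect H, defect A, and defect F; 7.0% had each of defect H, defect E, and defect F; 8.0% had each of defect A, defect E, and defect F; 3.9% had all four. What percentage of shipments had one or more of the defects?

P(≥1) = 45.5 + 43.9 + 39.3 + 40.3 − 16.7 − 17.3 − 15.7 − 15.7 − 20.2 − 14.5 + 6.9 + 9.1 + 7.0 + 8.0 − 3.9 = 96.0%

96.0%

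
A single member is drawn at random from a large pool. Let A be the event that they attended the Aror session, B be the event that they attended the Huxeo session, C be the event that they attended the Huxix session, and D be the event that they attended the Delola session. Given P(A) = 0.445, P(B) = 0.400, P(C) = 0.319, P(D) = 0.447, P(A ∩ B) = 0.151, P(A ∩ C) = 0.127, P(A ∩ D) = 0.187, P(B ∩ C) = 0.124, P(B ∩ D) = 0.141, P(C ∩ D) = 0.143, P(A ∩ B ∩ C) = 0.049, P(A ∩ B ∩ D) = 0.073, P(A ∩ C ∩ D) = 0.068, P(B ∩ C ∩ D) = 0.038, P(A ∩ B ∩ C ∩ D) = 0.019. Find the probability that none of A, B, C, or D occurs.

0.053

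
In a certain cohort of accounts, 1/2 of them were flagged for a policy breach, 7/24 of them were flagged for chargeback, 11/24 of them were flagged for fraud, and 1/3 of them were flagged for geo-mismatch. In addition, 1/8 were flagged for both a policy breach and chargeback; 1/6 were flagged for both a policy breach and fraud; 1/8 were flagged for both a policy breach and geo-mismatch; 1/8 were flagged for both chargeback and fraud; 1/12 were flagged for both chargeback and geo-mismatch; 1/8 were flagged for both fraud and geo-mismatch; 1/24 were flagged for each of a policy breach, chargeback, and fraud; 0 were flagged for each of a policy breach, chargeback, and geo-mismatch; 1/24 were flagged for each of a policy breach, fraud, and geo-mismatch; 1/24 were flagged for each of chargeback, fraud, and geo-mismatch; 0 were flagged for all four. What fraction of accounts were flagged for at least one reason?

By inclusion–exclusion:
P(at least one) = 1/2 + 7/24 + 11/24 + 1/3 − 1/8 − 1/6 − 1/8 − 1/8 − 1/12 − 1/8 + 1/24 + 0 + 1/24 + 1/24 − 0 = 23/24

23/24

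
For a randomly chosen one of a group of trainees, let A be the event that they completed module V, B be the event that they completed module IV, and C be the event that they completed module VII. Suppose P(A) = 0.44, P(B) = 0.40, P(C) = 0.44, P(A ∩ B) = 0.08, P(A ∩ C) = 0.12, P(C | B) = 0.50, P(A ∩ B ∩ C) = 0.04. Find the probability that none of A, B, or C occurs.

0.08

P(B ∩ C) = P(B)·P(C|B) = 0.40 × 0.50 = 0.20
P(A ∪ B ∪ C) = 0.44 + 0.40 + 0.44 − 0.08 − 0.12 − 0.20 + 0.04 = 0.92
P(none) = 1 − 0.92 = 0.08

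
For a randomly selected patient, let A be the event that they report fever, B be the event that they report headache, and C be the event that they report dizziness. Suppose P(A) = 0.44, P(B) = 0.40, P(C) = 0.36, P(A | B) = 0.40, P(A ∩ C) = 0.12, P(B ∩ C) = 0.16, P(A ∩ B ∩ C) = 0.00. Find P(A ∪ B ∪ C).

0.76

P(A ∩ B) = P(B)·P(A|B) = 0.40 × 0.40 = 0.16
P(A ∪ B ∪ C) = 0.44 + 0.40 + 0.36 − 0.16 − 0.12 − 0.16 + 0.00 = 0.76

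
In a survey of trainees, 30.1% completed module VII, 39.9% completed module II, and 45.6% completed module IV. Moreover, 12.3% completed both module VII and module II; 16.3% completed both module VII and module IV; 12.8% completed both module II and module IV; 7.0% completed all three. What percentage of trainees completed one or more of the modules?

Using inclusion–exclusion:
P(≥1) = 30.1 + 39.9 + 45.6 − 12.3 − 16.3 − 12.8 + 7.0 = 81.2%

81.2%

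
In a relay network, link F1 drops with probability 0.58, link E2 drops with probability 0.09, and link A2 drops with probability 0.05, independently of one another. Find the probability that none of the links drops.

P(none) = (1 − 0.58) × (1 − 0.09) × (1 − 0.05) = 0.42 × 0.91 × 0.95 = 0.36309

0.36309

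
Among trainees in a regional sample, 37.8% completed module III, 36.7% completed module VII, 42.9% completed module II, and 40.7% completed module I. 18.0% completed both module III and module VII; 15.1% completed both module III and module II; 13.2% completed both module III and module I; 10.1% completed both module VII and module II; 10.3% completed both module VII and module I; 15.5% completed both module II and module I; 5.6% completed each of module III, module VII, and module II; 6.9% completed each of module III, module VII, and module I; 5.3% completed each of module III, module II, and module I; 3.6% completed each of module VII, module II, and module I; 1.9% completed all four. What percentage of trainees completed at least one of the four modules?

P(at least one) = 37.8 + 36.7 + 42.9 + 40.7 − 18.0 − 15.1 − 13.2 − 10.1 − 10.3 − 15.5 + 5.6 + 6.9 + 5.3 + 3.6 − 1.9 = 95.4%

95.4%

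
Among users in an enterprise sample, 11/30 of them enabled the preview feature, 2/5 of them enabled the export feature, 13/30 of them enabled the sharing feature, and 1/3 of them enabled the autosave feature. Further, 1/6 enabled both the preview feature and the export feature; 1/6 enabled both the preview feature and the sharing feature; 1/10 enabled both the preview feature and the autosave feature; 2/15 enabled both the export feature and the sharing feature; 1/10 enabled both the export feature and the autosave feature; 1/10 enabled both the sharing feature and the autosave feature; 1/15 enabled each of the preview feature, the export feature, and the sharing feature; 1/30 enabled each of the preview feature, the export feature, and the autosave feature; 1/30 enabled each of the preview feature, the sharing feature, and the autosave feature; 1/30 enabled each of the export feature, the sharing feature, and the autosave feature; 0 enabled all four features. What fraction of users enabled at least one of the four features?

Apply inclusion-exclusion:
P(at least one) = 11/30 + 2/5 + 13/30 + 1/3 − 1/6 − 1/6 − 1/10 − 2/15 − 1/10 − 1/10 + 1/15 + 1/30 + 1/30 + 1/30 − 0 = 14/15

14/15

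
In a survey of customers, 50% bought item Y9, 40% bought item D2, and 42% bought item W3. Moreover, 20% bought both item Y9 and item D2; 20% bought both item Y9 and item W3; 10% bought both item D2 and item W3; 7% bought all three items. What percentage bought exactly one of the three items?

53%

By inclusion–exclusion (exactly-one form):
P(exactly one) = 50 + 40 + 42 − 2·20 − 2·20 − 2·10 + 3·7 = 53%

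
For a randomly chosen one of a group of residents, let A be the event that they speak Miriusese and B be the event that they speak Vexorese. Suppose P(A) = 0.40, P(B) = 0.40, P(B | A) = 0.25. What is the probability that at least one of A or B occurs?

0.70

P(A ∩ B) = P(A)·P(B|A) = 0.40 × 0.25 = 0.10
Using inclusion–exclusion:
P(A ∪ B) = 0.40 + 0.40 − 0.10 = 0.70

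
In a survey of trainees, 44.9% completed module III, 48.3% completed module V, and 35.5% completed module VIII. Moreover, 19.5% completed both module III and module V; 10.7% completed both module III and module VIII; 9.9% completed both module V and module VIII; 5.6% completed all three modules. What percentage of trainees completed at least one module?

94.2%

Apply inclusion-exclusion:
P(≥1) = 44.9 + 48.3 + 35.5 − 19.5 − 10.7 − 9.9 + 5.6 = 94.2%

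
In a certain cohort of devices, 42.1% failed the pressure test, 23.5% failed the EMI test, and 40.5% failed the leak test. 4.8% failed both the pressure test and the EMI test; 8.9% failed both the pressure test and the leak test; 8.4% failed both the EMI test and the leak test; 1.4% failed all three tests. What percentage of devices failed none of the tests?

14.6%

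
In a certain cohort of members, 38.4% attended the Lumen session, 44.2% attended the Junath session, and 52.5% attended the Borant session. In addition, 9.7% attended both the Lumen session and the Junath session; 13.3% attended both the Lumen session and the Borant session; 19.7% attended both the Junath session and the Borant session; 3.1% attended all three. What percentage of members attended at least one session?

Inclusion–exclusion gives
P(union) = 38.4 + 44.2 + 52.5 − 9.7 − 13.3 − 19.7 + 3.1 = 95.5%

95.5%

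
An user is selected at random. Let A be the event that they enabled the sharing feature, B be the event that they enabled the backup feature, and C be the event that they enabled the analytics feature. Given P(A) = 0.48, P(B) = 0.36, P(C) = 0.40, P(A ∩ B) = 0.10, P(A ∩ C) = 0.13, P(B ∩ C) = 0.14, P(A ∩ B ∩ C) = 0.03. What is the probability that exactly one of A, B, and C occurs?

0.59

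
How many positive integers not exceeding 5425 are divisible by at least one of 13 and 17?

712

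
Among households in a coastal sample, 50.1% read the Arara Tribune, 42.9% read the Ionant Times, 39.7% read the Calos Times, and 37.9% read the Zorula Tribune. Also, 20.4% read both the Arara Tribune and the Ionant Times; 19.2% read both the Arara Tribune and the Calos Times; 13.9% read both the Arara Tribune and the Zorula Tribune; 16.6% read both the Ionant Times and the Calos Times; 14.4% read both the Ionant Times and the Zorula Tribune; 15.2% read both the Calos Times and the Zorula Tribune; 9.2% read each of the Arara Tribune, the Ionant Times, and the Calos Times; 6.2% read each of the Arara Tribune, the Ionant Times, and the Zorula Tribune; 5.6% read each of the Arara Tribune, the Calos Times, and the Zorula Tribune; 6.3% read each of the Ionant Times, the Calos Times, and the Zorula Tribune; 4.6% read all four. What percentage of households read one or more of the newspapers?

93.6%

Inclusion–exclusion gives
P(union) = 50.1 + 42.9 + 39.7 + 37.9 − 20.4 − 19.2 − 13.9 − 16.6 − 14.4 − 15.2 + 9.2 + 6.2 + 5.6 + 6.3 − 4.6 = 93.6%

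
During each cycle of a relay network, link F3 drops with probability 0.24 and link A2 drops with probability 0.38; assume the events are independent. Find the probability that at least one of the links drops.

0.5288

P(none) = (1 − 0.24) × (1 − 0.38) = 0.76 × 0.62 = 0.4712
P(at least one) = 1 − 0.4712 = 0.5288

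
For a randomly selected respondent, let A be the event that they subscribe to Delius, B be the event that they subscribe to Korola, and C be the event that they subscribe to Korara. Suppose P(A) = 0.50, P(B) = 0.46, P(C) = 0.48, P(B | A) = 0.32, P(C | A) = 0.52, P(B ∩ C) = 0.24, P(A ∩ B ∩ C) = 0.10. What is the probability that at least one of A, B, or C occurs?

0.88

P(A ∩ B) = P(A)·P(B|A) = 0.50 × 0.32 = 0.16
P(A ∩ C) = P(A)·P(C|A) = 0.50 × 0.52 = 0.26
Inclusion–exclusion gives
P(A ∪ B ∪ C) = 0.50 + 0.46 + 0.48 − 0.16 − 0.26 − 0.24 + 0.10 = 0.88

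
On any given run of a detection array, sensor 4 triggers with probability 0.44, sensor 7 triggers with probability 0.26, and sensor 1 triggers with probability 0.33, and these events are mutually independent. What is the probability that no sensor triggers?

0.277648

P(none) = (1 − 0.44) × (1 − 0.26) × (1 − 0.33) = 0.56 × 0.74 × 0.67 = 0.277648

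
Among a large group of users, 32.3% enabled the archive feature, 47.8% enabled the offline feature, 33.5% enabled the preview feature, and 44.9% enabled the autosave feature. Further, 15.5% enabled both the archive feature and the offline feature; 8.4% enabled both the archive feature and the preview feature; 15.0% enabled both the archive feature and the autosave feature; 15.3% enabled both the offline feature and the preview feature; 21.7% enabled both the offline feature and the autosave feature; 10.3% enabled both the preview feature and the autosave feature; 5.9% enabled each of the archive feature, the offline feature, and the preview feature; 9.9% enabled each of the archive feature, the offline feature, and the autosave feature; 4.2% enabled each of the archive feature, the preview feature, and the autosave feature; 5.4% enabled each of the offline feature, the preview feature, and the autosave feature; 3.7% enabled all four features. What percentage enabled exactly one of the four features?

47.5%

Using the inclusion–exclusion count for exactly one event:
P(exactly one) = 32.3 + 47.8 + 33.5 + 44.9 − 2·15.5 − 2·8.4 − 2·15.0 − 2·15.3 − 2·21.7 − 2·10.3 + 3·5.9 + 3·9.9 + 3·4.2 + 3·5.4 − 4·3.7 = 47.5%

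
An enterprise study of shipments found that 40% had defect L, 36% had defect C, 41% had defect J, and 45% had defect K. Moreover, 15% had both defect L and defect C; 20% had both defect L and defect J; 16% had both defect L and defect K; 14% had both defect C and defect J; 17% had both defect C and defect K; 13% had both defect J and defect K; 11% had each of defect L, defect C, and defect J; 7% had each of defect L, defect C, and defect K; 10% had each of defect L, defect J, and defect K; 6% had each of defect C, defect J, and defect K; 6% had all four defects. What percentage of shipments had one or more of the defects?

Using inclusion–exclusion:
P(≥1) = 40 + 36 + 41 + 45 − 15 − 20 − 16 − 14 − 17 − 13 + 11 + 7 + 10 + 6 − 6 = 95%

95%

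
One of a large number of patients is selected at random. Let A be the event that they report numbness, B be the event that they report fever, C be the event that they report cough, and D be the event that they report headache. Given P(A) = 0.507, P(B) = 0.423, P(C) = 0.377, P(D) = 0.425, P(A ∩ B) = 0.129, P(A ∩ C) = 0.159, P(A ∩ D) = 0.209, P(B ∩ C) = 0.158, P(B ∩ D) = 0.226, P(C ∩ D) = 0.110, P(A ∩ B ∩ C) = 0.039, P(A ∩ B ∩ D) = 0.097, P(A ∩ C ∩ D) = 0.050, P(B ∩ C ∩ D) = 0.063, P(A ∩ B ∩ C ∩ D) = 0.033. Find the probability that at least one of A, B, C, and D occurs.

By inclusion-exclusion,
P(A ∪ B ∪ C ∪ D) = 0.507 + 0.423 + 0.377 + 0.425 − 0.129 − 0.159 − 0.209 − 0.158 − 0.226 − 0.110 + 0.039 + 0.097 + 0.050 + 0.063 − 0.033 = 0.957

0.957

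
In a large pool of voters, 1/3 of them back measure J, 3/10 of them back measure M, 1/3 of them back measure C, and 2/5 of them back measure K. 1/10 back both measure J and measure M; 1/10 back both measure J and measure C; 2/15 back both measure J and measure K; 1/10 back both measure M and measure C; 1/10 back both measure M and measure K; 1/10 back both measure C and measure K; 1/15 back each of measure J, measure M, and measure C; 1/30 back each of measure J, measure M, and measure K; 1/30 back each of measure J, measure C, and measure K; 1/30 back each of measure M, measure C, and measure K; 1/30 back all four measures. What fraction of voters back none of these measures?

Using inclusion–exclusion:
P(at least one) = 1/3 + 3/10 + 1/3 + 2/5 − 1/10 − 1/10 − 2/15 − 1/10 − 1/10 − 1/10 + 1/15 + 1/30 + 1/30 + 1/30 − 1/30 = 13/15
P(none) = 1 − 13/15 = 2/15

2/15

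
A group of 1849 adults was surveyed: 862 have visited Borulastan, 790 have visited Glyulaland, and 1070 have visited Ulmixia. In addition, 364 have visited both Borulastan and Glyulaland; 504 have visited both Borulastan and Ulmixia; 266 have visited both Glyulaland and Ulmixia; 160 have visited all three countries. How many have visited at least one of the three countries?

1748

N(≥1) = 862 + 790 + 1070 − 364 − 504 − 266 + 160 = 1748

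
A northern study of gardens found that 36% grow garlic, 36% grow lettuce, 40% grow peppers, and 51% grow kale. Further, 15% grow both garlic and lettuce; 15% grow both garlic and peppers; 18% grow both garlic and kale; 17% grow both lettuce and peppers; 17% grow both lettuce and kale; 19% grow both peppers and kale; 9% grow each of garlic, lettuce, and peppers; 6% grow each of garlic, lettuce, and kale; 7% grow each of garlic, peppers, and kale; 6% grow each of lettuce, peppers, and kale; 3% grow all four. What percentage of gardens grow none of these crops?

13%

By inclusion–exclusion:
P(union) = 36 + 36 + 40 + 51 − 15 − 15 − 18 − 17 − 17 − 19 + 9 + 6 + 7 + 6 − 3 = 87%
P(none) = 100% − 87% = 13%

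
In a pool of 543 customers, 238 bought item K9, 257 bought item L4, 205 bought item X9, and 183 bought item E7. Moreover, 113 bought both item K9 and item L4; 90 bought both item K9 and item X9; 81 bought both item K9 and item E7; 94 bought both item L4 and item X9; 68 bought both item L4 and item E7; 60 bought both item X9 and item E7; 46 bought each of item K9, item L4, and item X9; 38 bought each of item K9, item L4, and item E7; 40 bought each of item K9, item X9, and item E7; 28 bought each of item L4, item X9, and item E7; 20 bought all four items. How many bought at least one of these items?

Using inclusion–exclusion:
|at least one| = 238 + 257 + 205 + 183 − 113 − 90 − 81 − 94 − 68 − 60 + 46 + 38 + 40 + 28 − 20 = 509

509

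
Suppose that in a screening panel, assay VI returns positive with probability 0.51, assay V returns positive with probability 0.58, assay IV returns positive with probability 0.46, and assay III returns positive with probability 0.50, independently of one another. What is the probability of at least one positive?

0.944434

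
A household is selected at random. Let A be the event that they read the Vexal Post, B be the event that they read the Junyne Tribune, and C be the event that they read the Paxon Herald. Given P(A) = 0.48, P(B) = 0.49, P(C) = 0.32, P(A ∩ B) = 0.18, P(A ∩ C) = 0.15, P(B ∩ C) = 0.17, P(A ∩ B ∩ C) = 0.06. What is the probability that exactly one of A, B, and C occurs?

P(exactly one) = 0.48 + 0.49 + 0.32 − 2·0.18 − 2·0.15 − 2·0.17 + 3·0.06 = 0.47

0.47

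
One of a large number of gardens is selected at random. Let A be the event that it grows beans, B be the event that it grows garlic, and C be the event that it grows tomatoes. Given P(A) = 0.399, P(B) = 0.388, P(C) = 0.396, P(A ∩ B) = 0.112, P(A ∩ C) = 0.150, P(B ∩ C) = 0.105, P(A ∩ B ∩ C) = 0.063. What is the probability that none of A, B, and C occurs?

P(A ∪ B ∪ C) = 0.399 + 0.388 + 0.396 − 0.112 − 0.150 − 0.105 + 0.063 = 0.879
P(none) = 1 − 0.879 = 0.121

0.121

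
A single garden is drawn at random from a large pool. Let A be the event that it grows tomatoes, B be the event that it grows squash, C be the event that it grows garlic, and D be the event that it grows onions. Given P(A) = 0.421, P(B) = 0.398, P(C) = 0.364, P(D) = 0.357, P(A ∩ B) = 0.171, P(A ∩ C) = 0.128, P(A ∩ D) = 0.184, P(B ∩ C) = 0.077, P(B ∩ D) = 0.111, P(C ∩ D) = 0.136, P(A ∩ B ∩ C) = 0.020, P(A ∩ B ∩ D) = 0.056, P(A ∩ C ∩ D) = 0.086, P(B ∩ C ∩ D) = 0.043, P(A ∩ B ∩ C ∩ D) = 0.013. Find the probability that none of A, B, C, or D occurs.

0.075

P(A ∪ B ∪ C ∪ D) = 0.421 + 0.398 + 0.364 + 0.357 − 0.171 − 0.128 − 0.184 − 0.077 − 0.111 − 0.136 + 0.020 + 0.056 + 0.086 + 0.043 − 0.013 = 0.925
P(none) = 1 − 0.925 = 0.075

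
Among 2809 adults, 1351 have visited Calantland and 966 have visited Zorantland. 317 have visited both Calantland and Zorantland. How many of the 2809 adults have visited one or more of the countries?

By inclusion-exclusion,
|at least one| = 1351 + 966 − 317 = 2000

2000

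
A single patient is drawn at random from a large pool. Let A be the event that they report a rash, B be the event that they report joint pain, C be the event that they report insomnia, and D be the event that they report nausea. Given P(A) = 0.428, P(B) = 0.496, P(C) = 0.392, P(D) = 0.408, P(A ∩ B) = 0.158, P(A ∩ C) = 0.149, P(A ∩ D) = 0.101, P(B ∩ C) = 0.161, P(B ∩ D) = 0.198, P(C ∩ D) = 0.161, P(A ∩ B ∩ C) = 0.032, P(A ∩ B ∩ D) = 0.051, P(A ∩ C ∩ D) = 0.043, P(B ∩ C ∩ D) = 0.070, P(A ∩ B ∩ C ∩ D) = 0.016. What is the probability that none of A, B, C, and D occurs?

P(A ∪ B ∪ C ∪ D) = 0.428 + 0.496 + 0.392 + 0.408 − 0.158 − 0.149 − 0.101 − 0.161 − 0.198 − 0.161 + 0.032 + 0.051 + 0.043 + 0.070 − 0.016 = 0.976
P(none) = 1 − 0.976 = 0.024

0.024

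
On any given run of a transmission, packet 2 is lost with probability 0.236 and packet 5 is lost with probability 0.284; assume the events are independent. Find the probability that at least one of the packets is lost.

0.452976

P(none) = (1 − 0.236) × (1 − 0.284) = 0.764 × 0.716 = 0.547024
P(at least one) = 1 − 0.547024 = 0.452976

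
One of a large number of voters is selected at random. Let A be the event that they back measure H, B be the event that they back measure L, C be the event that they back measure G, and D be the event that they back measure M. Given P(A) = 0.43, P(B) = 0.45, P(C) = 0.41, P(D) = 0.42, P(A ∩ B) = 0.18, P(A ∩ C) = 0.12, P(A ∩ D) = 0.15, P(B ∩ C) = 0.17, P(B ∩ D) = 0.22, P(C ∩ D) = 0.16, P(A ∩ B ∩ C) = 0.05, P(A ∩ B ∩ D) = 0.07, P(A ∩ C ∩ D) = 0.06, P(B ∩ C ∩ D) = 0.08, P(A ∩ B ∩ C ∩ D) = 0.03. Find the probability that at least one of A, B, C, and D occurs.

0.94

Using inclusion–exclusion:
P(A ∪ B ∪ C ∪ D) = 0.43 + 0.45 + 0.41 + 0.42 − 0.18 − 0.12 − 0.15 − 0.17 − 0.22 − 0.16 + 0.05 + 0.07 + 0.06 + 0.08 − 0.03 = 0.94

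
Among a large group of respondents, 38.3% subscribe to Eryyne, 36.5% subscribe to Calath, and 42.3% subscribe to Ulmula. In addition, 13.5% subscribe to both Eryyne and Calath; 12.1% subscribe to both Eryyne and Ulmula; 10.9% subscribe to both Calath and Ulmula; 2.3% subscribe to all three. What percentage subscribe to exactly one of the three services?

51.0%

P(exactly one) = 38.3 + 36.5 + 42.3 − 2·13.5 − 2·12.1 − 2·10.9 + 3·2.3 = 51.0%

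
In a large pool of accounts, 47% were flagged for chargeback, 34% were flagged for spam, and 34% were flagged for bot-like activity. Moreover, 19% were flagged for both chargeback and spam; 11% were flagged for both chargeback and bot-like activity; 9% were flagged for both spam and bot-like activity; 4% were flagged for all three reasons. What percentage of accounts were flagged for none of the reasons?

20%

By inclusion–exclusion:
P(at least one) = 47 + 34 + 34 − 19 − 11 − 9 + 4 = 80%
P(none) = 100% − 80% = 20%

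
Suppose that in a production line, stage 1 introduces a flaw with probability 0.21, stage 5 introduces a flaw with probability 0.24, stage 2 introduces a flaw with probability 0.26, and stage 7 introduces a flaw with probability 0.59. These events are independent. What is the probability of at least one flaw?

0.81783864

P(none) = (1 − 0.21) × (1 − 0.24) × (1 − 0.26) × (1 − 0.59) = 0.79 × 0.76 × 0.74 × 0.41 = 0.18216136
P(at least one) = 1 − 0.18216136 = 0.81783864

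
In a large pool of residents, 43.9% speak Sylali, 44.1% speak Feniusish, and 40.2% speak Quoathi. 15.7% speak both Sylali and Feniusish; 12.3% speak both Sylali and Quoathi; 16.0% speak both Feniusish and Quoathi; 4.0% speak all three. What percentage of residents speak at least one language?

Using inclusion–exclusion:
P(at least one) = 43.9 + 44.1 + 40.2 − 15.7 − 12.3 − 16.0 + 4.0 = 88.2%

88.2%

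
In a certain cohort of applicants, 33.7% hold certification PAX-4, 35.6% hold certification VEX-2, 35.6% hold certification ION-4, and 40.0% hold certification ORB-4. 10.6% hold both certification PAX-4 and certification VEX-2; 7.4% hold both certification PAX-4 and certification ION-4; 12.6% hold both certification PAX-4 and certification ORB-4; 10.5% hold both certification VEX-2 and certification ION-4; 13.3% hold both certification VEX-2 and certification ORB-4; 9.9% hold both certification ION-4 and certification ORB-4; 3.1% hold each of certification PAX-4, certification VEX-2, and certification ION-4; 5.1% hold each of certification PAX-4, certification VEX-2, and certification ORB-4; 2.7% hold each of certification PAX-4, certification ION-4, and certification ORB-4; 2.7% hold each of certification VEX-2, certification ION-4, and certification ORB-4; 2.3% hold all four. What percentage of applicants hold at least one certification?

91.9%

Using inclusion–exclusion:
P(at least one) = 33.7 + 35.6 + 35.6 + 40.0 − 10.6 − 7.4 − 12.6 − 10.5 − 13.3 − 9.9 + 3.1 + 5.1 + 2.7 + 2.7 − 2.3 = 91.9%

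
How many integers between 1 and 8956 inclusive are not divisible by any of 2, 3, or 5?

2388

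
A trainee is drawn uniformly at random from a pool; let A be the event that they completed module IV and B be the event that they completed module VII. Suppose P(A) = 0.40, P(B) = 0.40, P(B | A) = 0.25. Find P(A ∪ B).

0.70

P(A ∩ B) = P(A)·P(B|A) = 0.40 × 0.25 = 0.10
P(A ∪ B) = 0.40 + 0.40 − 0.10 = 0.70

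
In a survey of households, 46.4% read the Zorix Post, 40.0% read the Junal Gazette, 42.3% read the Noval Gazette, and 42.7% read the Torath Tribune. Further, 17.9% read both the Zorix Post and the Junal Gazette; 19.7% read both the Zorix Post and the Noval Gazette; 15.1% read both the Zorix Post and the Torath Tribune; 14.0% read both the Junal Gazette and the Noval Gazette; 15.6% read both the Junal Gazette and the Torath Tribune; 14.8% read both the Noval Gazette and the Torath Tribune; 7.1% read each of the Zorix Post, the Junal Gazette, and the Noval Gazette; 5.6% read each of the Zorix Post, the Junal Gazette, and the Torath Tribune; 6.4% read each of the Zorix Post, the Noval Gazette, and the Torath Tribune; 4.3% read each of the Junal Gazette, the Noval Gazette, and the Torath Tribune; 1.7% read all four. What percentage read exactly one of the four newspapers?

40.6%

P(exactly one) = 46.4 + 40.0 + 42.3 + 42.7 − 2·17.9 − 2·19.7 − 2·15.1 − 2·14.0 − 2·15.6 − 2·14.8 + 3·7.1 + 3·5.6 + 3·6.4 + 3·4.3 − 4·1.7 = 40.6%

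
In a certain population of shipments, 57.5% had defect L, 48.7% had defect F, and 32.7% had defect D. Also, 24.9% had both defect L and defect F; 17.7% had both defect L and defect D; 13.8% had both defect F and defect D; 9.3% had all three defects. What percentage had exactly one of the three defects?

54.0%

Using the inclusion–exclusion count for exactly one event:
P(exactly one) = 57.5 + 48.7 + 32.7 − 2·24.9 − 2·17.7 − 2·13.8 + 3·9.3 = 54.0%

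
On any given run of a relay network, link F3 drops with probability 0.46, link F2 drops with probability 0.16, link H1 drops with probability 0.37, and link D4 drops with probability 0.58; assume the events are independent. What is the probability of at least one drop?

0.87997744

Independence gives P(none) = ∏(1 − pᵢ).
P(none) = (1 − 0.46) × (1 − 0.16) × (1 − 0.37) × (1 − 0.58) = 0.54 × 0.84 × 0.63 × 0.42 = 0.12002256
P(at least one) = 1 − 0.12002256 = 0.87997744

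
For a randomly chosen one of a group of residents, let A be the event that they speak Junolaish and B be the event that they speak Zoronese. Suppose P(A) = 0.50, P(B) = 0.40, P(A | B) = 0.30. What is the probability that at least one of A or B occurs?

P(A ∩ B) = P(B)·P(A|B) = 0.40 × 0.30 = 0.12
P(A ∪ B) = 0.50 + 0.40 − 0.12 = 0.78

0.78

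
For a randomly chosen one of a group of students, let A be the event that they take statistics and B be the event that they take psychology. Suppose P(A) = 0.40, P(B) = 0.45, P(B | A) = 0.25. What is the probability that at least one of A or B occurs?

0.75

P(A ∩ B) = P(A)·P(B|A) = 0.40 × 0.25 = 0.10
P(A ∪ B) = 0.40 + 0.45 − 0.10 = 0.75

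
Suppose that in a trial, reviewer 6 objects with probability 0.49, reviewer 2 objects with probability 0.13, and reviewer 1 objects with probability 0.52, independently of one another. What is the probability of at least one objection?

Independence gives P(none) = ∏(1 − pᵢ).
P(none) = (1 − 0.49) × (1 − 0.13) × (1 − 0.52) = 0.51 × 0.87 × 0.48 = 0.212976
P(at least one) = 1 − 0.212976 = 0.787024

0.787024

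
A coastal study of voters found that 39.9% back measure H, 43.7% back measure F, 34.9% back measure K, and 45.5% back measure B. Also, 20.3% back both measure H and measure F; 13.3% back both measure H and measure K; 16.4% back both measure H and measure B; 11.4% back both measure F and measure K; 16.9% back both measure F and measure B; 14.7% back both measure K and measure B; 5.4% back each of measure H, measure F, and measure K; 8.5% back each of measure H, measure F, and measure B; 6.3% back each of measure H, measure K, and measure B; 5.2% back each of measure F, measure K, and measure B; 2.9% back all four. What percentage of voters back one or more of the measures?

93.5%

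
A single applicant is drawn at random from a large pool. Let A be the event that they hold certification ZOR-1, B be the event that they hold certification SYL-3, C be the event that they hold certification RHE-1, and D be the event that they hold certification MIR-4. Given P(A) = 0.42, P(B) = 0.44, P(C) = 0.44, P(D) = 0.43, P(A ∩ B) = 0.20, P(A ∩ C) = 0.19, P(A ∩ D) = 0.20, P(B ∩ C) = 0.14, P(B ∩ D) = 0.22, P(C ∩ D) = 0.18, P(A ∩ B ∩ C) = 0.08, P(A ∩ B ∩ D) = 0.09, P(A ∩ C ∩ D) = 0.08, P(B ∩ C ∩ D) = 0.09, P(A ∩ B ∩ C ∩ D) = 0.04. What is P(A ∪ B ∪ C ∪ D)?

Inclusion–exclusion gives
P(A ∪ B ∪ C ∪ D) = 0.42 + 0.44 + 0.44 + 0.43 − 0.20 − 0.19 − 0.20 − 0.14 − 0.22 − 0.18 + 0.08 + 0.09 + 0.08 + 0.09 − 0.04 = 0.90

0.90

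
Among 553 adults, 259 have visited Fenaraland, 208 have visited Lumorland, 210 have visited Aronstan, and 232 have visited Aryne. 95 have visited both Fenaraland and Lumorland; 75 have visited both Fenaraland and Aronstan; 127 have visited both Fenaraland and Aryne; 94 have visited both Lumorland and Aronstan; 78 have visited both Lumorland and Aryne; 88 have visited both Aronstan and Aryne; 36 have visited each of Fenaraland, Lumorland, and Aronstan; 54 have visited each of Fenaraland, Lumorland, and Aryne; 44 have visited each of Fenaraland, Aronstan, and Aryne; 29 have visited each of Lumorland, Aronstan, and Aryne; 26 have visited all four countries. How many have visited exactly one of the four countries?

N(exactly one) = 259 + 208 + 210 + 232 − 2·95 − 2·75 − 2·127 − 2·94 − 2·78 − 2·88 + 3·36 + 3·54 + 3·44 + 3·29 − 4·26 = 180

180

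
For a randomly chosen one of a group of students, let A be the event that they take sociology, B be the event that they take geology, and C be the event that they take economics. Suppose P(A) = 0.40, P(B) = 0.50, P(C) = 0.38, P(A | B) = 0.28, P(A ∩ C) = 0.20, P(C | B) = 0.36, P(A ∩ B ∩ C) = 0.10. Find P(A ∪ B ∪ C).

0.86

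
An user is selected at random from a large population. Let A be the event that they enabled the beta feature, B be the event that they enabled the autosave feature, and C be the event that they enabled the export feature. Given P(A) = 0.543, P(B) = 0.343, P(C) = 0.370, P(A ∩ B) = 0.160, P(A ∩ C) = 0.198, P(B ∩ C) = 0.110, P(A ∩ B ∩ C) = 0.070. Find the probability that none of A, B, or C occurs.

Using inclusion–exclusion:
P(A ∪ B ∪ C) = 0.543 + 0.343 + 0.370 − 0.160 − 0.198 − 0.110 + 0.070 = 0.858
P(none) = 1 − 0.858 = 0.142

0.142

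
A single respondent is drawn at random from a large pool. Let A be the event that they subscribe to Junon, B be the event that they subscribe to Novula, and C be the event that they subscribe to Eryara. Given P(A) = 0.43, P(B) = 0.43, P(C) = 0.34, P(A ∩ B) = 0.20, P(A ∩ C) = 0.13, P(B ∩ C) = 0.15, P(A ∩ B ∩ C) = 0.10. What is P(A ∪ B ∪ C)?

0.82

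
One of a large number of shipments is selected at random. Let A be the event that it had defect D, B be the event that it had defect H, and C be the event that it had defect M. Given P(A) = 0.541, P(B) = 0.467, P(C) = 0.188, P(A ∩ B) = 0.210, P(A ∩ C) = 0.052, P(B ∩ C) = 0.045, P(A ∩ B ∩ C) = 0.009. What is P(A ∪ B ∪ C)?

Using inclusion–exclusion:
P(A ∪ B ∪ C) = 0.541 + 0.467 + 0.188 − 0.210 − 0.052 − 0.045 + 0.009 = 0.898

0.898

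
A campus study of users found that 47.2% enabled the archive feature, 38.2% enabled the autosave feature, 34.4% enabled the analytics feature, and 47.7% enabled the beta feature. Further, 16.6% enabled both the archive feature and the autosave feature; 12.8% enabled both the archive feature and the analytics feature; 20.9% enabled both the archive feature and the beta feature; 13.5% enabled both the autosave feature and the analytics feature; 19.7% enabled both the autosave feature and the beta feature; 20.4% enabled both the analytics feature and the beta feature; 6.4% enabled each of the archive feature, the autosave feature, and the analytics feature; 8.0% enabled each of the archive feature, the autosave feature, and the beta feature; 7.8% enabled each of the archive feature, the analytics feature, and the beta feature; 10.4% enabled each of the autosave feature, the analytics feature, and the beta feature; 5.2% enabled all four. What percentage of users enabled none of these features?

By inclusion-exclusion,
P(at least one) = 47.2 + 38.2 + 34.4 + 47.7 − 16.6 − 12.8 − 20.9 − 13.5 − 19.7 − 20.4 + 6.4 + 8.0 + 7.8 + 10.4 − 5.2 = 91.0%
P(none) = 100% − 91.0% = 9.0%

9.0%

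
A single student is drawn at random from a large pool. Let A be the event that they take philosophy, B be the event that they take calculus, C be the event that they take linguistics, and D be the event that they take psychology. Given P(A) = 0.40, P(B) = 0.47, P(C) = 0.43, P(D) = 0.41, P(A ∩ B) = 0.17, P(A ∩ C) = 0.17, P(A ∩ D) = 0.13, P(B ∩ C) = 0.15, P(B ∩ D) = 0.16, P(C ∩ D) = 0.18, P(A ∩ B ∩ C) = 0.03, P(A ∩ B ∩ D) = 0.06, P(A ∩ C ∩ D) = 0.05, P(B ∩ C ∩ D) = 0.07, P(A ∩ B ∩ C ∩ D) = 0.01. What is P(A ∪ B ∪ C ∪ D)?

0.95

By inclusion–exclusion:
P(A ∪ B ∪ C ∪ D) = 0.40 + 0.47 + 0.43 + 0.41 − 0.17 − 0.17 − 0.13 − 0.15 − 0.16 − 0.18 + 0.03 + 0.06 + 0.05 + 0.07 − 0.01 = 0.95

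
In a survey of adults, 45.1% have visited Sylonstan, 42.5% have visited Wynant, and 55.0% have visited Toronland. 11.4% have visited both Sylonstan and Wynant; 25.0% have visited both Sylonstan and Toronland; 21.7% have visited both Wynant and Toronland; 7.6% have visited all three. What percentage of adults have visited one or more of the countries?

P(≥1) = 45.1 + 42.5 + 55.0 − 11.4 − 25.0 − 21.7 + 7.6 = 92.1%

92.1%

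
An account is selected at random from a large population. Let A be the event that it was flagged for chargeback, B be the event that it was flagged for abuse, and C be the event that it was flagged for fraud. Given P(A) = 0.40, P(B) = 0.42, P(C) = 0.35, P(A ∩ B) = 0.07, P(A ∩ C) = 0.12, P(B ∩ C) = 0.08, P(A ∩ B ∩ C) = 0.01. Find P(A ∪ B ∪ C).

0.91

P(A ∪ B ∪ C) = 0.40 + 0.42 + 0.35 − 0.07 − 0.12 − 0.08 + 0.01 = 0.91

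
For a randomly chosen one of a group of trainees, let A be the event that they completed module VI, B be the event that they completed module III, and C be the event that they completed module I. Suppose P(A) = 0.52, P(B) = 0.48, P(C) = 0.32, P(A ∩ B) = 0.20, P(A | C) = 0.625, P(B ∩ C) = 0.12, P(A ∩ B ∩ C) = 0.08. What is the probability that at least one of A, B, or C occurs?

0.88

P(A ∩ C) = P(C)·P(A|C) = 0.32 × 0.625 = 0.20
Using inclusion–exclusion:
P(A ∪ B ∪ C) = 0.52 + 0.48 + 0.32 − 0.20 − 0.20 − 0.12 + 0.08 = 0.88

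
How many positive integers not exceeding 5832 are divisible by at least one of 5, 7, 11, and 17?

2411

⌊5832/5⌋ + ⌊5832/7⌋ + ⌊5832/11⌋ + ⌊5832/17⌋ − ⌊5832/35⌋ − ⌊5832/55⌋ − ⌊5832/85⌋ − ⌊5832/77⌋ − ⌊5832/119⌋ − ⌊5832/187⌋ + ⌊5832/385⌋ + ⌊5832/595⌋ + ⌊5832/935⌋ + ⌊5832/1309⌋ − ⌊5832/6545⌋ = 1166 + 833 + 530 + 343 − 166 − 106 − 68 − 75 − 49 − 31 + 15 + 9 + 6 + 4 − 0 = 2411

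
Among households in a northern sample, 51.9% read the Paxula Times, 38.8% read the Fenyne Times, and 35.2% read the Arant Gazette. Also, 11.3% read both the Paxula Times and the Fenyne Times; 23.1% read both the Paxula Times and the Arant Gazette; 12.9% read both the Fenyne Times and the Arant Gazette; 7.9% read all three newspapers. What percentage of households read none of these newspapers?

13.5%

P(≥1) = 51.9 + 38.8 + 35.2 − 11.3 − 23.1 − 12.9 + 7.9 = 86.5%
P(none) = 100% − 86.5% = 13.5%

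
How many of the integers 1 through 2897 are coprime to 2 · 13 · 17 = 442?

1448 + 222 + 170 − 111 − 85 − 13 + 6 = 1637
2897 − 1637 = 1260

1260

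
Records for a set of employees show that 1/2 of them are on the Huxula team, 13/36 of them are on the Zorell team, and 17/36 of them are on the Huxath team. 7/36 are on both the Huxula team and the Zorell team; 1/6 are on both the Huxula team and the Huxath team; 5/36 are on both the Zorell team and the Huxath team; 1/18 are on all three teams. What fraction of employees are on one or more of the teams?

By inclusion-exclusion,
P(≥1) = 1/2 + 13/36 + 17/36 − 7/36 − 1/6 − 5/36 + 1/18 = 8/9

8/9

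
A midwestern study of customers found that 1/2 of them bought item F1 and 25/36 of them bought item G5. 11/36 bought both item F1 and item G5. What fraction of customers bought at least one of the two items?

8/9

P(union) = 1/2 + 25/36 − 11/36 = 8/9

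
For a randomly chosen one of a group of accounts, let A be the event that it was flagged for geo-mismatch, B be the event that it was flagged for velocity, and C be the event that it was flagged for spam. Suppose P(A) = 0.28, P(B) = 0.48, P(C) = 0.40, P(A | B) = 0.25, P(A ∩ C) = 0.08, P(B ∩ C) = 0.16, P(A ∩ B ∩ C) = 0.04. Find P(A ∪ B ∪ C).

P(A ∩ B) = P(B)·P(A|B) = 0.48 × 0.25 = 0.12
By inclusion–exclusion:
P(A ∪ B ∪ C) = 0.28 + 0.48 + 0.40 − 0.12 − 0.08 − 0.16 + 0.04 = 0.84

0.84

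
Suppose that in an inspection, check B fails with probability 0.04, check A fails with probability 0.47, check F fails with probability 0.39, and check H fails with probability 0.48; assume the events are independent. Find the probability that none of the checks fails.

0.16139136

Independence gives P(none) = ∏(1 − pᵢ).
P(none) = (1 − 0.04) × (1 − 0.47) × (1 − 0.39) × (1 − 0.48) = 0.96 × 0.53 × 0.61 × 0.52 = 0.16139136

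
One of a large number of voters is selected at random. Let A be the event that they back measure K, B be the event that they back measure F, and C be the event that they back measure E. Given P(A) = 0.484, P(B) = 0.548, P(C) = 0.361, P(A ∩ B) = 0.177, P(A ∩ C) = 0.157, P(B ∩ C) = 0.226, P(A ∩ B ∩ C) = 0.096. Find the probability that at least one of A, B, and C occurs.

P(A ∪ B ∪ C) = 0.484 + 0.548 + 0.361 − 0.177 − 0.157 − 0.226 + 0.096 = 0.929

0.929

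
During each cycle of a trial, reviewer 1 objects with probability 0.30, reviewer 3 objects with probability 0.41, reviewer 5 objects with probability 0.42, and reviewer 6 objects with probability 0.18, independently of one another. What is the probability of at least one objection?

0.8035772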